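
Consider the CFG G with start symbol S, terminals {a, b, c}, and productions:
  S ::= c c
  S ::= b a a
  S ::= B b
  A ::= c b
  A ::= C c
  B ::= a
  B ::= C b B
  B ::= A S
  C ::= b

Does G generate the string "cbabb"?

S ⇒ Bb ⇒ ASb ⇒ cbSb ⇒ cbBbb ⇒ cbabb

yes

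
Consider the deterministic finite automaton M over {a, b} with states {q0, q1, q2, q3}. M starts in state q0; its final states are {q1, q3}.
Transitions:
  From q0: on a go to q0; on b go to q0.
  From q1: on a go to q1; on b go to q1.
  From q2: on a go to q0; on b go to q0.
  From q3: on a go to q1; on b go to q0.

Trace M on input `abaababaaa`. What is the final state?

q0 --a--> q0
q0 --b--> q0
q0 --a--> q0
q0 --a--> q0
q0 --b--> q0
q0 --a--> q0
q0 --b--> q0
q0 --a--> q0
q0 --a--> q0
q0 --a--> q0

q0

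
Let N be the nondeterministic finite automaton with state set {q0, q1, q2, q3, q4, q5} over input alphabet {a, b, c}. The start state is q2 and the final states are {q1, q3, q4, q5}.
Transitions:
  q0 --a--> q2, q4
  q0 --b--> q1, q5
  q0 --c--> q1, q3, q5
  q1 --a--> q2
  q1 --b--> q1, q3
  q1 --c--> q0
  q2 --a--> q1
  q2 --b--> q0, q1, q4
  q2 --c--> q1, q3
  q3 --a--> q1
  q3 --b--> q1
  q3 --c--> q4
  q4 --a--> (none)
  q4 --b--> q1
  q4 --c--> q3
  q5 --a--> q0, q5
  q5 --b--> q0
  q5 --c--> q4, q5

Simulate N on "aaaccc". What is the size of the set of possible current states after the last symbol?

Start: {q2}
read a: {q1}
read a: {q2}
read a: {q1}
read c: {q0}
read c: {q1, q3, q5}
read c: {q0, q4, q5}
Final reachable set {q0, q4, q5} has 3 states.

3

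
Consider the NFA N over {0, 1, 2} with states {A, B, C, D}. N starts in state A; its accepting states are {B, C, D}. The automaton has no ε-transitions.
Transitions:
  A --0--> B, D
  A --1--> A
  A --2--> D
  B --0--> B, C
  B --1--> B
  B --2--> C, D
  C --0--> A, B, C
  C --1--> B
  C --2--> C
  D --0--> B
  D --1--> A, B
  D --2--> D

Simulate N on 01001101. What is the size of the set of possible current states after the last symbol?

Start: {A}
read 0: {B, D}
read 1: {A, B}
read 0: {B, C, D}
read 0: {A, B, C}
read 1: {A, B}
read 1: {A, B}
read 0: {B, C, D}
read 1: {A, B}
Final reachable set {A, B} has 2 states.

2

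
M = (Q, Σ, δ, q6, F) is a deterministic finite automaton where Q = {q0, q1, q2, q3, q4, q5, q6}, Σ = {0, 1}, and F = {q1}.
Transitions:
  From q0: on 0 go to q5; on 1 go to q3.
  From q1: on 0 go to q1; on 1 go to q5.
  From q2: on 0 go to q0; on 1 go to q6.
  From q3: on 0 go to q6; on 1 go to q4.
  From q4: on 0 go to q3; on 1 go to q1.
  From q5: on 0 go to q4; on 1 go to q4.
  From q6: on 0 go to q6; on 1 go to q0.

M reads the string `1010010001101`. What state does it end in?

q5

q6 --1--> q0
q0 --0--> q5
q5 --1--> q4
q4 --0--> q3
q3 --0--> q6
q6 --1--> q0
q0 --0--> q5
q5 --0--> q4
q4 --0--> q3
q3 --1--> q4
q4 --1--> q1
q1 --0--> q1
q1 --1--> q5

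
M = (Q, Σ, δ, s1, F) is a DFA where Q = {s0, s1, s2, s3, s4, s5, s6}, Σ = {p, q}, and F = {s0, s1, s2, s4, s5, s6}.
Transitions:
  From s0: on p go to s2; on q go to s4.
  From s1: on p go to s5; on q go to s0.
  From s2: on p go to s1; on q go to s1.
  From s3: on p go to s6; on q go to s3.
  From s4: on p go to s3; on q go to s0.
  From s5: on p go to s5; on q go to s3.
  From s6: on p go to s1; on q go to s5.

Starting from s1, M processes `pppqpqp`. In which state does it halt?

s1 --p--> s5
s5 --p--> s5
s5 --p--> s5
s5 --q--> s3
s3 --p--> s6
s6 --q--> s5
s5 --p--> s5

s5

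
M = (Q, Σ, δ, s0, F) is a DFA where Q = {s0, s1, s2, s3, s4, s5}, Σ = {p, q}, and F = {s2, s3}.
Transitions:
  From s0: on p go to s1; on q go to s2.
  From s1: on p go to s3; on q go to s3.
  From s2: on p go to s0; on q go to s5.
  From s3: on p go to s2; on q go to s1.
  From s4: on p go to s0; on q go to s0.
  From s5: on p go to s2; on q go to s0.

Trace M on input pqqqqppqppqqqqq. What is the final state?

s0 --p--> s1
s1 --q--> s3
s3 --q--> s1
s1 --q--> s3
s3 --q--> s1
s1 --p--> s3
s3 --p--> s2
s2 --q--> s5
s5 --p--> s2
s2 --p--> s0
s0 --q--> s2
s2 --q--> s5
s5 --q--> s0
s0 --q--> s2
s2 --q--> s5

s5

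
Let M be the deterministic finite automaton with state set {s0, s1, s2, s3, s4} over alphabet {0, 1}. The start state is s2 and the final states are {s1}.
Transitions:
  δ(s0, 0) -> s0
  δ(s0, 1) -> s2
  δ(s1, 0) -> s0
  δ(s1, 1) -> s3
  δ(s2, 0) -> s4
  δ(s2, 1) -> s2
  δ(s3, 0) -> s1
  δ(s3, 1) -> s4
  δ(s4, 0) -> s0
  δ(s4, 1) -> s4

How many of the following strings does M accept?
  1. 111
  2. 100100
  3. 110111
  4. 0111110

111: rejected
100100: rejected
110111: rejected
0111110: rejected

0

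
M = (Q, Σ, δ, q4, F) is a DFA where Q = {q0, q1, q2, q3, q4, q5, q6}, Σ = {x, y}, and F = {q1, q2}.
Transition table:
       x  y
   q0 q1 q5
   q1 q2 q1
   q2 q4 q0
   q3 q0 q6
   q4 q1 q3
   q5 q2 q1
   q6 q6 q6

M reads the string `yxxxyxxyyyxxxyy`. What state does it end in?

q1

q4 --y--> q3
q3 --x--> q0
q0 --x--> q1
q1 --x--> q2
q2 --y--> q0
q0 --x--> q1
q1 --x--> q2
q2 --y--> q0
q0 --y--> q5
q5 --y--> q1
q1 --x--> q2
q2 --x--> q4
q4 --x--> q1
q1 --y--> q1
q1 --y--> q1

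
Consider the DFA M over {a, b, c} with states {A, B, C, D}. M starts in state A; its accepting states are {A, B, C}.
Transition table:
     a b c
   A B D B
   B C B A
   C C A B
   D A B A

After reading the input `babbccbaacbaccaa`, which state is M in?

C

A --b--> D
D --a--> A
A --b--> D
D --b--> B
B --c--> A
A --c--> B
B --b--> B
B --a--> C
C --a--> C
C --c--> B
B --b--> B
B --a--> C
C --c--> B
B --c--> A
A --a--> B
B --a--> C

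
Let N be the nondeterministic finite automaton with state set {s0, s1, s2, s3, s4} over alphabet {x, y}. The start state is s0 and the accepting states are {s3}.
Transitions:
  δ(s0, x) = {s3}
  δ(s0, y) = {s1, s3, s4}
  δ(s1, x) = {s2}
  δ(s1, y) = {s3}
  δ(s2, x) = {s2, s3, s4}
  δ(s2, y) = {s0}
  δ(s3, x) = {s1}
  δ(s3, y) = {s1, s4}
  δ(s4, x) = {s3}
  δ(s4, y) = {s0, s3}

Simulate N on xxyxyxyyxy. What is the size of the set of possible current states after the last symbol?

3

Start: {s0}
read x: {s3}
read x: {s1}
read y: {s3}
read x: {s1}
read y: {s3}
read x: {s1}
read y: {s3}
read y: {s1, s4}
read x: {s2, s3}
read y: {s0, s1, s4}
Final reachable set {s0, s1, s4} has 3 states.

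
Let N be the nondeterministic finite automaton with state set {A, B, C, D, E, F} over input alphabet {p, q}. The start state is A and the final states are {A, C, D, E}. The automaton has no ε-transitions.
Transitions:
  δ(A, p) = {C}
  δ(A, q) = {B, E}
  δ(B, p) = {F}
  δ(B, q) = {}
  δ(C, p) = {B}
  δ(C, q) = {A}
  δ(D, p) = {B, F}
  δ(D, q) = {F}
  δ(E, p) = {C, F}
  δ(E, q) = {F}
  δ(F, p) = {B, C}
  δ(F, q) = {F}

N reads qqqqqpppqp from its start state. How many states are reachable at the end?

2

Start: {A}
read q: {B, E}
read q: {F}
read q: {F}
read q: {F}
read q: {F}
read p: {B, C}
read p: {B, F}
read p: {B, C, F}
read q: {A, F}
read p: {B, C}
Final reachable set {B, C} has 2 states.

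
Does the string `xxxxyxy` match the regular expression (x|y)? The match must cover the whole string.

Neither x nor y matches xxxxyxy.

no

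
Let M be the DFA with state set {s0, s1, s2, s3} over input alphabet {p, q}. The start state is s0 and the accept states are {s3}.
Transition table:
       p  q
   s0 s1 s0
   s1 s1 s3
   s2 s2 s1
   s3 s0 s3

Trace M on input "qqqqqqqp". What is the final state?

s0 --q--> s0
s0 --q--> s0
s0 --q--> s0
s0 --q--> s0
s0 --q--> s0
s0 --q--> s0
s0 --q--> s0
s0 --p--> s1

s1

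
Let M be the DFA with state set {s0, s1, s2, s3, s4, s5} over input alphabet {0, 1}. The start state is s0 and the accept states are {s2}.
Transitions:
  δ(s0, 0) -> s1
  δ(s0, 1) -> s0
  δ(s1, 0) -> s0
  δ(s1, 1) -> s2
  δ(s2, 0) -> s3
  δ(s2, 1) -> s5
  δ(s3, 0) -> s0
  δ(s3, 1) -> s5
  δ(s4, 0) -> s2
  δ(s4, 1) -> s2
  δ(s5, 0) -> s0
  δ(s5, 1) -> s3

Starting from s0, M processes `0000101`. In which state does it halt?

s2

s0 --0--> s1
s1 --0--> s0
s0 --0--> s1
s1 --0--> s0
s0 --1--> s0
s0 --0--> s1
s1 --1--> s2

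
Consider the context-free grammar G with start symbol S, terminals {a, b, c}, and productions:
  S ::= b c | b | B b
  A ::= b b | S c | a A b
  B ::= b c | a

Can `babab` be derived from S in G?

no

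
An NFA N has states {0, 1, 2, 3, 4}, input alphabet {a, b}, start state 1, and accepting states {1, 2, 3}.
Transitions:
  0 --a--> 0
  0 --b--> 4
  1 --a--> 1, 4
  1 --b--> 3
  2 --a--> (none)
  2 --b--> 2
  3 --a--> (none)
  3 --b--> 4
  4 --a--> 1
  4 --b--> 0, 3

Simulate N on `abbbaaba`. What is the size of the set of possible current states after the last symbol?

1

Start: {1}
read a: {1, 4}
read b: {0, 3}
read b: {4}
read b: {0, 3}
read a: {0}
read a: {0}
read b: {4}
read a: {1}
Final reachable set {1} has 1 state.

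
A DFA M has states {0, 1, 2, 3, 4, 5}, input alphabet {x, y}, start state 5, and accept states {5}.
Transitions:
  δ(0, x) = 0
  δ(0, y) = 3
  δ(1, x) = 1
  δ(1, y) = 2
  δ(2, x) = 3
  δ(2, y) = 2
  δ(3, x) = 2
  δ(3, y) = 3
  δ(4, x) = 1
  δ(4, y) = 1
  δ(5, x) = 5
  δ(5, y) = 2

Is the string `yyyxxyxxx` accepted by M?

5 --y--> 2
2 --y--> 2
2 --y--> 2
2 --x--> 3
3 --x--> 2
2 --y--> 2
2 --x--> 3
3 --x--> 2
2 --x--> 3
End in state 3, which is not an accepting state.

rejected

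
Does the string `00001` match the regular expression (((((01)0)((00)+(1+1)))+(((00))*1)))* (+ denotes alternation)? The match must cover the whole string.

Split into 1 piece 00001; each matches ((((01)0)((00)+(1+1)))+(((00))*1)).

yes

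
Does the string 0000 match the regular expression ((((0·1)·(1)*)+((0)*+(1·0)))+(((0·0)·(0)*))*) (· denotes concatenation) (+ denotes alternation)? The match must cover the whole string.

yes

The left alternative (((0·1)·(1)*)+((0)*+(1·0))) matches 0000.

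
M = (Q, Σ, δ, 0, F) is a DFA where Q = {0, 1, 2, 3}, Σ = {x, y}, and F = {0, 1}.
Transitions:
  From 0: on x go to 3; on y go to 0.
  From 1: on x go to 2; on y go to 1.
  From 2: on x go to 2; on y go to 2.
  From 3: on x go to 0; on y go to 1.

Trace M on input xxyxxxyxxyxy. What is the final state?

0 --x--> 3
3 --x--> 0
0 --y--> 0
0 --x--> 3
3 --x--> 0
0 --x--> 3
3 --y--> 1
1 --x--> 2
2 --x--> 2
2 --y--> 2
2 --x--> 2
2 --y--> 2

2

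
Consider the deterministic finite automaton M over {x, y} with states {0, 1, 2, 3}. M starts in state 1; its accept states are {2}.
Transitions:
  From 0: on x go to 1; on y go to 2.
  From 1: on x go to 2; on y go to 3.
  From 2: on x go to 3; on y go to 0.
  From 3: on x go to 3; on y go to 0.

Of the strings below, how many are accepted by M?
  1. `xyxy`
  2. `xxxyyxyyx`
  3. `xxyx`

`xyxy`: rejected
`xxxyyxyyx`: rejected
`xxyx`: rejected

0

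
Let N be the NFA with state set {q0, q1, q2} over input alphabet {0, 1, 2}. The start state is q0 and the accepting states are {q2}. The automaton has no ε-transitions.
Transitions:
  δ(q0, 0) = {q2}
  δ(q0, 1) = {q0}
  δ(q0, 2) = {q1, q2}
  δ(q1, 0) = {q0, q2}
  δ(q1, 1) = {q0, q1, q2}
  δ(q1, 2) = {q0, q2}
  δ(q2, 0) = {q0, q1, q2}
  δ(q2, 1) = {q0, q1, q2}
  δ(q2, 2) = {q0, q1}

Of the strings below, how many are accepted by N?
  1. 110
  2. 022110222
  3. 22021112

3

110: accepted
022110222: accepted
22021112: accepted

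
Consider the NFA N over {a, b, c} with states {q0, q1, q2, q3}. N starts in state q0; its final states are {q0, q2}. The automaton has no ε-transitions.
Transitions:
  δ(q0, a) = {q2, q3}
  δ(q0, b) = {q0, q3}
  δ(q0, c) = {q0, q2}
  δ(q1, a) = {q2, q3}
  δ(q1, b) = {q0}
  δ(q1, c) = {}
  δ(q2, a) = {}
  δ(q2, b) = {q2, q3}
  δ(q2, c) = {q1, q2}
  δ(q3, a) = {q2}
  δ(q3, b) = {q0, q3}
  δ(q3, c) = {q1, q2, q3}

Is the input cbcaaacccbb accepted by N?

Start: {q0}
read c: {q0, q2}
read b: {q0, q2, q3}
read c: {q0, q1, q2, q3}
read a: {q2, q3}
read a: {q2}
read a: {}
The reachable set is empty and stays empty for the remaining 5 symbols.
Reachable ∩ accepting = {} — empty.

rejected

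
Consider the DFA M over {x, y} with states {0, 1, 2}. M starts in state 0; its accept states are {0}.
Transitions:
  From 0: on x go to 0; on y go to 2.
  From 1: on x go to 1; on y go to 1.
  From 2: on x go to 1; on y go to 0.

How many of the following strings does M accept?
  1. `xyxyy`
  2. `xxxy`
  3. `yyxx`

1

`xyxyy`: rejected
`xxxy`: rejected
`yyxx`: accepted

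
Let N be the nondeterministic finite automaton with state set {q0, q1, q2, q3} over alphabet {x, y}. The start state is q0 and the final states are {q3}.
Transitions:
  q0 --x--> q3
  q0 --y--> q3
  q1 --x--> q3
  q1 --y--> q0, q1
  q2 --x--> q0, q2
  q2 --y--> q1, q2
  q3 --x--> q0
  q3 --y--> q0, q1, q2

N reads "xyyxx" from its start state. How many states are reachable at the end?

Start: {q0}
read x: {q3}
read y: {q0, q1, q2}
read y: {q0, q1, q2, q3}
read x: {q0, q2, q3}
read x: {q0, q2, q3}
Final reachable set {q0, q2, q3} has 3 states.

3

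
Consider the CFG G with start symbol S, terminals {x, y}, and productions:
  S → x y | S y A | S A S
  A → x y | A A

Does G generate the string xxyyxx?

no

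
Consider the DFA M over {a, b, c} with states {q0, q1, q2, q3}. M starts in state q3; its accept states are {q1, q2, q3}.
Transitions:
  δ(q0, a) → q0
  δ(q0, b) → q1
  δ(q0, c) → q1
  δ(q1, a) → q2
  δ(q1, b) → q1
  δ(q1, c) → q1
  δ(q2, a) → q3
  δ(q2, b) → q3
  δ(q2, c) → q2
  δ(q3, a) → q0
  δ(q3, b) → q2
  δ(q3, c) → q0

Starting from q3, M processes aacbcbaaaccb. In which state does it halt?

q1

q3 --a--> q0
q0 --a--> q0
q0 --c--> q1
q1 --b--> q1
q1 --c--> q1
q1 --b--> q1
q1 --a--> q2
q2 --a--> q3
q3 --a--> q0
q0 --c--> q1
q1 --c--> q1
q1 --b--> q1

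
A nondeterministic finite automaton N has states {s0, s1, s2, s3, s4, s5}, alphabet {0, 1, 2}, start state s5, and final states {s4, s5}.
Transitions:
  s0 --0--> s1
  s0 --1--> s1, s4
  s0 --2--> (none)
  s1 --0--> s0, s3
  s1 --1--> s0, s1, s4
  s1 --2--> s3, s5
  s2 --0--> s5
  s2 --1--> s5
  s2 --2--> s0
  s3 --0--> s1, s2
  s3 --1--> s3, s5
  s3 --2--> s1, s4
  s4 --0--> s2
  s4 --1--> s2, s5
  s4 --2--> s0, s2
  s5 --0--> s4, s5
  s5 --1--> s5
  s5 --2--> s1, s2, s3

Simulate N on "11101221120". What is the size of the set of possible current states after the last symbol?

6

Start: {s5}
read 1: {s5}
read 1: {s5}
read 1: {s5}
read 0: {s4, s5}
read 1: {s2, s5}
read 2: {s0, s1, s2, s3}
read 2: {s0, s1, s3, s4, s5}
read 1: {s0, s1, s2, s3, s4, s5}
read 1: {s0, s1, s2, s3, s4, s5}
read 2: {s0, s1, s2, s3, s4, s5}
read 0: {s0, s1, s2, s3, s4, s5}
Final reachable set {s0, s1, s2, s3, s4, s5} has 6 states.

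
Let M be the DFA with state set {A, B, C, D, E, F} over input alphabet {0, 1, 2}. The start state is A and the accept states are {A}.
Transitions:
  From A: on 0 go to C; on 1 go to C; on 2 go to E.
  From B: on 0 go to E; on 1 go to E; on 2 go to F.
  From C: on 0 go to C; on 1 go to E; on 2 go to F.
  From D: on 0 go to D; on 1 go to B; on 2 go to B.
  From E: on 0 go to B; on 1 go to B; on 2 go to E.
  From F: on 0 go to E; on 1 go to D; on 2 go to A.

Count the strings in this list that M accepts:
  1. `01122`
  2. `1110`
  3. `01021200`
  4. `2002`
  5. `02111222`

`01122`: accepted
`1110`: rejected
`01021200`: rejected
`2002`: rejected
`02111222`: rejected

1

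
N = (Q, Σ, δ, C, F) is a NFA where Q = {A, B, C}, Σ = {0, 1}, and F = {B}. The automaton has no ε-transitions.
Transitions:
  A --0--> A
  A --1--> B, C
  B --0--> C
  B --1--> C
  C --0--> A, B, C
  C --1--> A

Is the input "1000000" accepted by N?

Start: {C}
read 1: {A}
read 0: {A}
read 0: {A}
read 0: {A}
read 0: {A}
read 0: {A}
read 0: {A}
Reachable ∩ accepting = {} — empty.

rejected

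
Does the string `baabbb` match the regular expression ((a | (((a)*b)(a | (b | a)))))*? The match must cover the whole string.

baabbb cannot be split into zero or more pieces each matching (a|(((a)*b)(a|(b|a)))).

no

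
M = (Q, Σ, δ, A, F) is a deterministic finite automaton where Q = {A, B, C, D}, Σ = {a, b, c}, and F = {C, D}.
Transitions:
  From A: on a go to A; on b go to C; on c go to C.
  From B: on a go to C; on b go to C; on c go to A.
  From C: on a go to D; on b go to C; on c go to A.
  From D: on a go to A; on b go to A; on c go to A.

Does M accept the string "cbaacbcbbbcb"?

accepted

A --c--> C
C --b--> C
C --a--> D
D --a--> A
A --c--> C
C --b--> C
C --c--> A
A --b--> C
C --b--> C
C --b--> C
C --c--> A
A --b--> C
End in state C, which is an accepting state.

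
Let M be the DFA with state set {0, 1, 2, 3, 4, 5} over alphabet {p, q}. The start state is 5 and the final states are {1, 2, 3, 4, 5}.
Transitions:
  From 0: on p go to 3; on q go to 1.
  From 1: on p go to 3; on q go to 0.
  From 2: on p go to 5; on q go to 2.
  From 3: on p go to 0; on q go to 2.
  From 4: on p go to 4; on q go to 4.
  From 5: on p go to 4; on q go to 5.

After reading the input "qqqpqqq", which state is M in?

4

5 --q--> 5
5 --q--> 5
5 --q--> 5
5 --p--> 4
4 --q--> 4
4 --q--> 4
4 --q--> 4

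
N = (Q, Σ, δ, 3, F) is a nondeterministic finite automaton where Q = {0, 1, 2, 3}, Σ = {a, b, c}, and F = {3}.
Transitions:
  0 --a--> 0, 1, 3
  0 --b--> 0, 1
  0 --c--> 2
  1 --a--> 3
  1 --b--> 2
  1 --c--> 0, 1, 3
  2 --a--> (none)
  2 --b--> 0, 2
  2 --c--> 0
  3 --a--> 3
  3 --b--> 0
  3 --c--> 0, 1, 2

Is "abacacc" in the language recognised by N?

accepted

Start: {3}
read a: {3}
read b: {0}
read a: {0, 1, 3}
read c: {0, 1, 2, 3}
read a: {0, 1, 3}
read c: {0, 1, 2, 3}
read c: {0, 1, 2, 3}
Reachable ∩ accepting = {3} — nonempty.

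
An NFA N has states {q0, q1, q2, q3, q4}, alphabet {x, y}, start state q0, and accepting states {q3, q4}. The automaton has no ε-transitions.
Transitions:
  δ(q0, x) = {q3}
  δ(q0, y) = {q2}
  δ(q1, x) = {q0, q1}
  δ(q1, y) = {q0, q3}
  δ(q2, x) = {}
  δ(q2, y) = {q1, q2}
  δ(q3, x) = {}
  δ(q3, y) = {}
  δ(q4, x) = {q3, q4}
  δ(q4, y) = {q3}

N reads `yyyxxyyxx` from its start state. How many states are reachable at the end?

3

Start: {q0}
read y: {q2}
read y: {q1, q2}
read y: {q0, q1, q2, q3}
read x: {q0, q1, q3}
read x: {q0, q1, q3}
read y: {q0, q2, q3}
read y: {q1, q2}
read x: {q0, q1}
read x: {q0, q1, q3}
Final reachable set {q0, q1, q3} has 3 states.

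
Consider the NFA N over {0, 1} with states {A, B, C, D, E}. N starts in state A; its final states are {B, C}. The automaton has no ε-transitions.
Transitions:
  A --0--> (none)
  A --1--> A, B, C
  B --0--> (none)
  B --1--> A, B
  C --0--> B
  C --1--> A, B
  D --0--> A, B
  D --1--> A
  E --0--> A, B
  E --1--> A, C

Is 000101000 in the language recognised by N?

Start: {A}
read 0: {}
The reachable set is empty and stays empty for the remaining 8 symbols.
Reachable ∩ accepting = {} — empty.

rejected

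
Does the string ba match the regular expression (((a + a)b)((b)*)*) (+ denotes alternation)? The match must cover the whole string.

No split of ba into u·v has ((a+a)b) matching u and ((b)*)* matching v.

no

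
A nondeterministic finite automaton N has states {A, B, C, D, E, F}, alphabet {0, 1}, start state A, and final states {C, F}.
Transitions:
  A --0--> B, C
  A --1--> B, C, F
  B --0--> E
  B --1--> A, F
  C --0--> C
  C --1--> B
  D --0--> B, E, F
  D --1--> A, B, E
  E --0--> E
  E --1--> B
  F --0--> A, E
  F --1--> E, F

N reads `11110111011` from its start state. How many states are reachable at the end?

Start: {A}
read 1: {B, C, F}
read 1: {A, B, E, F}
read 1: {A, B, C, E, F}
read 1: {A, B, C, E, F}
read 0: {A, B, C, E}
read 1: {A, B, C, F}
read 1: {A, B, C, E, F}
read 1: {A, B, C, E, F}
read 0: {A, B, C, E}
read 1: {A, B, C, F}
read 1: {A, B, C, E, F}
Final reachable set {A, B, C, E, F} has 5 states.

5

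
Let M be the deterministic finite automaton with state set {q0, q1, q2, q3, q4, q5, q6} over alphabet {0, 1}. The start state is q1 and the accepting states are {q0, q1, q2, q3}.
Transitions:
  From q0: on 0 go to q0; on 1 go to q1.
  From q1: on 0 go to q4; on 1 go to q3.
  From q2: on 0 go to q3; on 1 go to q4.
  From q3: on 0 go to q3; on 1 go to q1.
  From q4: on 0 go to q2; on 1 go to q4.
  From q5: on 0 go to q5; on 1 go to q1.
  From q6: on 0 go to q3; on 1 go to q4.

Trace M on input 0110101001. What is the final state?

q1

q1 --0--> q4
q4 --1--> q4
q4 --1--> q4
q4 --0--> q2
q2 --1--> q4
q4 --0--> q2
q2 --1--> q4
q4 --0--> q2
q2 --0--> q3
q3 --1--> q1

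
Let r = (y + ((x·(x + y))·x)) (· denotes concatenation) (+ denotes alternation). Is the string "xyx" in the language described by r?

yes

The right alternative ((x·(x+y))·x) matches xyx.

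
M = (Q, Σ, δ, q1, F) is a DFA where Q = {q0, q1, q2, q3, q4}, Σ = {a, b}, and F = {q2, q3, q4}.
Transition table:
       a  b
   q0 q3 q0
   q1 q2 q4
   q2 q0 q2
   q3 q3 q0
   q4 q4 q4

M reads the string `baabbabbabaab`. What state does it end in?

q4

q1 --b--> q4
q4 --a--> q4
q4 --a--> q4
q4 --b--> q4
q4 --b--> q4
q4 --a--> q4
q4 --b--> q4
q4 --b--> q4
q4 --a--> q4
q4 --b--> q4
q4 --a--> q4
q4 --a--> q4
q4 --b--> q4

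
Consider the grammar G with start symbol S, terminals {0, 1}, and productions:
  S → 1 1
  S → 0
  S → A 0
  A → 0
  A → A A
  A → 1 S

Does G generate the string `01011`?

no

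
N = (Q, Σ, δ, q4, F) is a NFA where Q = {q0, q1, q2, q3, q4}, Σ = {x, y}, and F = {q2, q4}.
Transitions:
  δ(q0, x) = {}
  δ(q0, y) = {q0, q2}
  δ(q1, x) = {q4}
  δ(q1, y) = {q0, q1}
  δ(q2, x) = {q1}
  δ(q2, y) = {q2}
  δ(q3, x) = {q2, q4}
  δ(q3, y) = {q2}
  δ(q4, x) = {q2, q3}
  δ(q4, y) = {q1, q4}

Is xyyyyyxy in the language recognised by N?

Start: {q4}
read x: {q2, q3}
read y: {q2}
read y: {q2}
read y: {q2}
read y: {q2}
read y: {q2}
read x: {q1}
read y: {q0, q1}
Reachable ∩ accepting = {} — empty.

rejected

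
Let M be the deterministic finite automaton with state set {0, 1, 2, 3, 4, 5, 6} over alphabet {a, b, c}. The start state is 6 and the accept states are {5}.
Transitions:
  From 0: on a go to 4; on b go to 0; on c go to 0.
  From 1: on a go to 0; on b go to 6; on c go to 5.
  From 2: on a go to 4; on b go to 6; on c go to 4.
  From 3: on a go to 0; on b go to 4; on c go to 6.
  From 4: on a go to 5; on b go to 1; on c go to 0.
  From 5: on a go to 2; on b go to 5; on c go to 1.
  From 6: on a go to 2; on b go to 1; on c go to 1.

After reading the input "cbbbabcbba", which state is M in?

0

6 --c--> 1
1 --b--> 6
6 --b--> 1
1 --b--> 6
6 --a--> 2
2 --b--> 6
6 --c--> 1
1 --b--> 6
6 --b--> 1
1 --a--> 0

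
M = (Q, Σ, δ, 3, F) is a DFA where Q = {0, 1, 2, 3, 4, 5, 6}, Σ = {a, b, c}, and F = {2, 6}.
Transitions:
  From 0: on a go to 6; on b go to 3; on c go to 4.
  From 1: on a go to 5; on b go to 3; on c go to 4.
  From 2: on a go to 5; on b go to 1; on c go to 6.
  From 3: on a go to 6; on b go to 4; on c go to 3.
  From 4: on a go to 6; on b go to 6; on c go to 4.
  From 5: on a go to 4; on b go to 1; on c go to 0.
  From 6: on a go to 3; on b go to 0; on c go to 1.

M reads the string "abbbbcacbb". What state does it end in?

3 --a--> 6
6 --b--> 0
0 --b--> 3
3 --b--> 4
4 --b--> 6
6 --c--> 1
1 --a--> 5
5 --c--> 0
0 --b--> 3
3 --b--> 4

4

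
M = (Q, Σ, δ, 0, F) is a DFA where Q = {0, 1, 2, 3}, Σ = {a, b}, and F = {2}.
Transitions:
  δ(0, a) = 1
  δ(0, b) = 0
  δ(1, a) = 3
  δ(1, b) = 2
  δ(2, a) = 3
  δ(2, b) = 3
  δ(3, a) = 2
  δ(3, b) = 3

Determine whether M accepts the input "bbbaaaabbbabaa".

rejected

0 --b--> 0
0 --b--> 0
0 --b--> 0
0 --a--> 1
1 --a--> 3
3 --a--> 2
2 --a--> 3
3 --b--> 3
3 --b--> 3
3 --b--> 3
3 --a--> 2
2 --b--> 3
3 --a--> 2
2 --a--> 3
End in state 3, which is not an accepting state.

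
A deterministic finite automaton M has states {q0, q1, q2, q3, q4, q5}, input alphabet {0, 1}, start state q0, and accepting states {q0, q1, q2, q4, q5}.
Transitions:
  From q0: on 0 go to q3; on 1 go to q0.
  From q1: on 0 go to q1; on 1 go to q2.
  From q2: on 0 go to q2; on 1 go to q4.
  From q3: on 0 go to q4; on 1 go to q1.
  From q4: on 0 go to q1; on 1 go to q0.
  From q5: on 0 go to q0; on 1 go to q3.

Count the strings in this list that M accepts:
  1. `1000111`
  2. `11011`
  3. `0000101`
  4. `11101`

`1000111`: accepted
`11011`: accepted
`0000101`: accepted
`11101`: accepted

4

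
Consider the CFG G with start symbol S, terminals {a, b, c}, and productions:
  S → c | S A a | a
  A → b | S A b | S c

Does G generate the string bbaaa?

no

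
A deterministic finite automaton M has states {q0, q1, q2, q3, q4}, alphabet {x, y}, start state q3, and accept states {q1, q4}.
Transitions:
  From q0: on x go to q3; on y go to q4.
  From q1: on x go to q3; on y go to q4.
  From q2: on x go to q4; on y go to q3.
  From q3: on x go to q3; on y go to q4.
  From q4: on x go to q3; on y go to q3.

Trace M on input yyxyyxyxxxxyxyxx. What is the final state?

q3 --y--> q4
q4 --y--> q3
q3 --x--> q3
q3 --y--> q4
q4 --y--> q3
q3 --x--> q3
q3 --y--> q4
q4 --x--> q3
q3 --x--> q3
q3 --x--> q3
q3 --x--> q3
q3 --y--> q4
q4 --x--> q3
q3 --y--> q4
q4 --x--> q3
q3 --x--> q3

q3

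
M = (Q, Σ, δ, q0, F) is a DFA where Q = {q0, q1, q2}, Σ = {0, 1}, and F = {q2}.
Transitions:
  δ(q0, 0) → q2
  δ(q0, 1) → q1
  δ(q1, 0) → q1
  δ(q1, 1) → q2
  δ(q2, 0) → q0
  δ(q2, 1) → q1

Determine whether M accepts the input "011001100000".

rejected

q0 --0--> q2
q2 --1--> q1
q1 --1--> q2
q2 --0--> q0
q0 --0--> q2
q2 --1--> q1
q1 --1--> q2
q2 --0--> q0
q0 --0--> q2
q2 --0--> q0
q0 --0--> q2
q2 --0--> q0
End in state q0, which is not an accepting state.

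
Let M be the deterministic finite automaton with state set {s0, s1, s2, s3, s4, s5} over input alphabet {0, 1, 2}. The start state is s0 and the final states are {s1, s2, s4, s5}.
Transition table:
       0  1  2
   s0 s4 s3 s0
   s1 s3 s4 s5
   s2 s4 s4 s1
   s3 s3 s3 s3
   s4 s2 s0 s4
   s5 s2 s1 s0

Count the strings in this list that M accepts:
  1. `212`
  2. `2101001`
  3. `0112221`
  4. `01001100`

1

`212`: rejected
`2101001`: rejected
`0112221`: rejected
`01001100`: accepted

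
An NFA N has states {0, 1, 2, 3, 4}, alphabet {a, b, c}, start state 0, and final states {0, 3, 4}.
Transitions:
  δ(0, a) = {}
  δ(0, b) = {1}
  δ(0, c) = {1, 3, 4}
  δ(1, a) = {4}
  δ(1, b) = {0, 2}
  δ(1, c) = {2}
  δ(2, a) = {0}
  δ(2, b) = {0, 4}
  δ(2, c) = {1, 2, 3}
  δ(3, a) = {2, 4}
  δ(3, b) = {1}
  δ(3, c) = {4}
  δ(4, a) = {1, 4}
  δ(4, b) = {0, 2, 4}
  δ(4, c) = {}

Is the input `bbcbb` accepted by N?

Start: {0}
read b: {1}
read b: {0, 2}
read c: {1, 2, 3, 4}
read b: {0, 1, 2, 4}
read b: {0, 1, 2, 4}
Reachable ∩ accepting = {0, 4} — nonempty.

accepted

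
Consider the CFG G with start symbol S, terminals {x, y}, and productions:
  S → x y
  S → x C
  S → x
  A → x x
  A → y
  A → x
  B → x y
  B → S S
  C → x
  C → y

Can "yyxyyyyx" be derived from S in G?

no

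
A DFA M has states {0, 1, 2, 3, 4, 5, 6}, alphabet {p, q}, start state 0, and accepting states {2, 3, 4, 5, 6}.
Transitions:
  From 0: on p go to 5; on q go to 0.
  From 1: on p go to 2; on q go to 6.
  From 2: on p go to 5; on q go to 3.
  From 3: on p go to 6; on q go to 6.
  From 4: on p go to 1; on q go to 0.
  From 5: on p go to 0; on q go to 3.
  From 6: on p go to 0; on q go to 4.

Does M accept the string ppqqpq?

accepted

0 --p--> 5
5 --p--> 0
0 --q--> 0
0 --q--> 0
0 --p--> 5
5 --q--> 3
End in state 3, which is an accepting state.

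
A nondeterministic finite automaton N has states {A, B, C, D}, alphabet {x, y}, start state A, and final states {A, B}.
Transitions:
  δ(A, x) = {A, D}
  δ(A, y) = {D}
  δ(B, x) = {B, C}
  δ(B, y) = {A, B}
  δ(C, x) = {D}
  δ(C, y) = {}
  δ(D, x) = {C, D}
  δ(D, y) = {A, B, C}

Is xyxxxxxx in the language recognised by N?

accepted

Start: {A}
read x: {A, D}
read y: {A, B, C, D}
read x: {A, B, C, D}
read x: {A, B, C, D}
read x: {A, B, C, D}
read x: {A, B, C, D}
read x: {A, B, C, D}
read x: {A, B, C, D}
Reachable ∩ accepting = {A, B} — nonempty.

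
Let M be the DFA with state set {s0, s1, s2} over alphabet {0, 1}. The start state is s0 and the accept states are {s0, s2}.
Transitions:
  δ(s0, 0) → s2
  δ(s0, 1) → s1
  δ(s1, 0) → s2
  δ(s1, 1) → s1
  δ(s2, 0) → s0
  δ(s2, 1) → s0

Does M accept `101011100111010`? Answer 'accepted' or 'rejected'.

accepted

s0 --1--> s1
s1 --0--> s2
s2 --1--> s0
s0 --0--> s2
s2 --1--> s0
s0 --1--> s1
s1 --1--> s1
s1 --0--> s2
s2 --0--> s0
s0 --1--> s1
s1 --1--> s1
s1 --1--> s1
s1 --0--> s2
s2 --1--> s0
s0 --0--> s2
End in state s2, which is an accepting state.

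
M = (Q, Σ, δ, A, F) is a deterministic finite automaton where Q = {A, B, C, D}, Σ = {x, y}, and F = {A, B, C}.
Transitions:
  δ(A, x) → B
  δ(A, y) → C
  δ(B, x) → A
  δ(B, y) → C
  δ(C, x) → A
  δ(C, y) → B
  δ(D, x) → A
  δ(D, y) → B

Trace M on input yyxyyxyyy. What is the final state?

A --y--> C
C --y--> B
B --x--> A
A --y--> C
C --y--> B
B --x--> A
A --y--> C
C --y--> B
B --y--> C

C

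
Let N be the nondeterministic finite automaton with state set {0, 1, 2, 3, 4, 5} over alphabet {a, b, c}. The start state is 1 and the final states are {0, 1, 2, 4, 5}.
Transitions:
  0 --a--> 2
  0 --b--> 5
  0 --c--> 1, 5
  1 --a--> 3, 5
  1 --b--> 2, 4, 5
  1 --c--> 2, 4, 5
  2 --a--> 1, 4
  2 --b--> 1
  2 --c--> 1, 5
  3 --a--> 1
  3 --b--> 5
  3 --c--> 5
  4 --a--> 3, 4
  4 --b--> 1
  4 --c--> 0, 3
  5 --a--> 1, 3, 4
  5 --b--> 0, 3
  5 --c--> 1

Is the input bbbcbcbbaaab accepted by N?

Start: {1}
read b: {2, 4, 5}
read b: {0, 1, 3}
read b: {2, 4, 5}
read c: {0, 1, 3, 5}
read b: {0, 2, 3, 4, 5}
read c: {0, 1, 3, 5}
read b: {0, 2, 3, 4, 5}
read b: {0, 1, 3, 5}
read a: {1, 2, 3, 4, 5}
read a: {1, 3, 4, 5}
read a: {1, 3, 4, 5}
read b: {0, 1, 2, 3, 4, 5}
Reachable ∩ accepting = {0, 1, 2, 4, 5} — nonempty.

accepted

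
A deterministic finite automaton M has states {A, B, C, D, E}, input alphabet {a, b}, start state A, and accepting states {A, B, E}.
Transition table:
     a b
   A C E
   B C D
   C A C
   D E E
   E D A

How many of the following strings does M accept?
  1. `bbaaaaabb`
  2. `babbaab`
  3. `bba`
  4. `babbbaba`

1

`bbaaaaabb`: rejected
`babbaab`: accepted
`bba`: rejected
`babbbaba`: rejected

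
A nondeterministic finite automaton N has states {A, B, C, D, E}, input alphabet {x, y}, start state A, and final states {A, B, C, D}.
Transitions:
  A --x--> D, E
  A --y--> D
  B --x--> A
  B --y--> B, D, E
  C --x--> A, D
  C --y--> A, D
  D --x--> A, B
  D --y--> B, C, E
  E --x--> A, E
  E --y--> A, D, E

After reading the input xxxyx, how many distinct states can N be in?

4

Start: {A}
read x: {D, E}
read x: {A, B, E}
read x: {A, D, E}
read y: {A, B, C, D, E}
read x: {A, B, D, E}
Final reachable set {A, B, D, E} has 4 states.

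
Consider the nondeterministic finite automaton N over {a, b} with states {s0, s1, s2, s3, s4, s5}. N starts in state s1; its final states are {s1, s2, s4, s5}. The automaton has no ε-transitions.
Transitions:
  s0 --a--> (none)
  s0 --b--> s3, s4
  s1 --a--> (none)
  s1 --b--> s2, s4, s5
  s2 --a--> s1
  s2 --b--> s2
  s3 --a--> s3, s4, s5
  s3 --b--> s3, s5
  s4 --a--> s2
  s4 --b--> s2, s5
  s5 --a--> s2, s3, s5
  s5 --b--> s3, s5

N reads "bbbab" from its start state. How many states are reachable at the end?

Start: {s1}
read b: {s2, s4, s5}
read b: {s2, s3, s5}
read b: {s2, s3, s5}
read a: {s1, s2, s3, s4, s5}
read b: {s2, s3, s4, s5}
Final reachable set {s2, s3, s4, s5} has 4 states.

4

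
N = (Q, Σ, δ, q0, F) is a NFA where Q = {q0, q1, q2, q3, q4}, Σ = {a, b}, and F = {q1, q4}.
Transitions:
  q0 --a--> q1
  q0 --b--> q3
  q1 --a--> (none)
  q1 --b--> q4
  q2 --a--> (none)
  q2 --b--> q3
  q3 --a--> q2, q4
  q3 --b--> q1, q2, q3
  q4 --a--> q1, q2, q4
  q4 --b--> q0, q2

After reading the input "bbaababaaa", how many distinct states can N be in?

3

Start: {q0}
read b: {q3}
read b: {q1, q2, q3}
read a: {q2, q4}
read a: {q1, q2, q4}
read b: {q0, q2, q3, q4}
read a: {q1, q2, q4}
read b: {q0, q2, q3, q4}
read a: {q1, q2, q4}
read a: {q1, q2, q4}
read a: {q1, q2, q4}
Final reachable set {q1, q2, q4} has 3 states.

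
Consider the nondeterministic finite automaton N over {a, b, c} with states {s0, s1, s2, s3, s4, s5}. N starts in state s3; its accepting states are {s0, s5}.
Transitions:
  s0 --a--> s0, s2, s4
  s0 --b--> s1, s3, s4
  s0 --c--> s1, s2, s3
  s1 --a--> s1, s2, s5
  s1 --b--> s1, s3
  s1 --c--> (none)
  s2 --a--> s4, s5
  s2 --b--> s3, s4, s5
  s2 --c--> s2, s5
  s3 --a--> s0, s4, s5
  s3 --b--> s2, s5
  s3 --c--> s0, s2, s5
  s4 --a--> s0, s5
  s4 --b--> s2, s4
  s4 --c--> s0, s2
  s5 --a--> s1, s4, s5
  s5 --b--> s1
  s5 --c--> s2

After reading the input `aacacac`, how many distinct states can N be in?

Start: {s3}
read a: {s0, s4, s5}
read a: {s0, s1, s2, s4, s5}
read c: {s0, s1, s2, s3, s5}
read a: {s0, s1, s2, s4, s5}
read c: {s0, s1, s2, s3, s5}
read a: {s0, s1, s2, s4, s5}
read c: {s0, s1, s2, s3, s5}
Final reachable set {s0, s1, s2, s3, s5} has 5 states.

5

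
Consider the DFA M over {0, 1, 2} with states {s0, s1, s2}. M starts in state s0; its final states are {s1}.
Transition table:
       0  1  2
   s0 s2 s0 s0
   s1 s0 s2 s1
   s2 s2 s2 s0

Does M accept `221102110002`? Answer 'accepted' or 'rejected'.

rejected

s0 --2--> s0
s0 --2--> s0
s0 --1--> s0
s0 --1--> s0
s0 --0--> s2
s2 --2--> s0
s0 --1--> s0
s0 --1--> s0
s0 --0--> s2
s2 --0--> s2
s2 --0--> s2
s2 --2--> s0
End in state s0, which is not an accepting state.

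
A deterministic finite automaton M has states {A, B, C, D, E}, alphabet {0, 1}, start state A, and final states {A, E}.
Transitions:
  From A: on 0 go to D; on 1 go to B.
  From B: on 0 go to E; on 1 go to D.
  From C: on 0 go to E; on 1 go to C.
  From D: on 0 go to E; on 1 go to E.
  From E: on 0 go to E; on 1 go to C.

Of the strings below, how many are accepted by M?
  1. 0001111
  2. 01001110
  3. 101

0001111: rejected
01001110: accepted
101: rejected

1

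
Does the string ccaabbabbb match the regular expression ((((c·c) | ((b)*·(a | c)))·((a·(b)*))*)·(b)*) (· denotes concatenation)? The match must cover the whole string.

yes

Split as ccaabba·bbb: (((c·c)|((b)*·(a|c)))·((a·(b)*))*) matches ccaabba and (b)* matches bbb.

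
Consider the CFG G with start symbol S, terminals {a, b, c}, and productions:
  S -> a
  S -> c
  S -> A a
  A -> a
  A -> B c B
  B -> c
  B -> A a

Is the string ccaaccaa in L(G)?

yes

S ⇒ Aa ⇒ BcBa ⇒ ccBa ⇒ ccAaa ⇒ ccBcBaa ⇒ ccAacBaa ⇒ ccaacBaa ⇒ ccaaccaa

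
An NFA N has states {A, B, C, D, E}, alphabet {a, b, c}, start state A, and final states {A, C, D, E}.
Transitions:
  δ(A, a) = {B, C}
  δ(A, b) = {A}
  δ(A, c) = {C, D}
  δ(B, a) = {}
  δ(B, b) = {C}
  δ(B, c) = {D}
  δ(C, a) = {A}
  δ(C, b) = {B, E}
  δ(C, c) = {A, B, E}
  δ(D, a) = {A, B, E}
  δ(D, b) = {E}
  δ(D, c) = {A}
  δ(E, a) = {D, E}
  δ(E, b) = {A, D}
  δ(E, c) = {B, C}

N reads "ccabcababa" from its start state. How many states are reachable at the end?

5

Start: {A}
read c: {C, D}
read c: {A, B, E}
read a: {B, C, D, E}
read b: {A, B, C, D, E}
read c: {A, B, C, D, E}
read a: {A, B, C, D, E}
read b: {A, B, C, D, E}
read a: {A, B, C, D, E}
read b: {A, B, C, D, E}
read a: {A, B, C, D, E}
Final reachable set {A, B, C, D, E} has 5 states.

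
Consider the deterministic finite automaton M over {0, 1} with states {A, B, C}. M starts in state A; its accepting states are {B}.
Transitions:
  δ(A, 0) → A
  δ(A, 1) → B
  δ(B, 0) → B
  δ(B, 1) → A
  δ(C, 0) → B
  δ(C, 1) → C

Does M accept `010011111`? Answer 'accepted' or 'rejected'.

rejected

A --0--> A
A --1--> B
B --0--> B
B --0--> B
B --1--> A
A --1--> B
B --1--> A
A --1--> B
B --1--> A
End in state A, which is not an accepting state.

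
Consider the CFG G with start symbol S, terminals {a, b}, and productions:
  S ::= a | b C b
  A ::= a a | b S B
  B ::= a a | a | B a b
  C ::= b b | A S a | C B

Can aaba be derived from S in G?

no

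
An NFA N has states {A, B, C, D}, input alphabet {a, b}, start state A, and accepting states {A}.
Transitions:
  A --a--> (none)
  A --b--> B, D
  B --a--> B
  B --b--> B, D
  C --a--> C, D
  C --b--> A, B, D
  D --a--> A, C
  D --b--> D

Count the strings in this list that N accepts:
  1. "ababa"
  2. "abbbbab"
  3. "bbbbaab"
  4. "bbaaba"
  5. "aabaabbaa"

2

"ababa": rejected
"abbbbab": rejected
"bbbbaab": accepted
"bbaaba": accepted
"aabaabbaa": rejected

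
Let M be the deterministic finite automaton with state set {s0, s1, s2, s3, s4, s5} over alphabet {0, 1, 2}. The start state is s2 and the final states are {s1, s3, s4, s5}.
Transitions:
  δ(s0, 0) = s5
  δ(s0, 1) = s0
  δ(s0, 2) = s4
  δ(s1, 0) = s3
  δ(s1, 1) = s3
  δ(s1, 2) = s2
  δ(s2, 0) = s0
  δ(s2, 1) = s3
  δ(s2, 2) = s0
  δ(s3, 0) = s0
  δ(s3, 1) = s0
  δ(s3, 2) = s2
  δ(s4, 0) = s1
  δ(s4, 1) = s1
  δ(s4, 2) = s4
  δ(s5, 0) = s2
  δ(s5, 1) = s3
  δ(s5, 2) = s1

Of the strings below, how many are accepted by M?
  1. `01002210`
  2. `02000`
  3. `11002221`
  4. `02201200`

3

`01002210`: accepted
`02000`: rejected
`11002221`: accepted
`02201200`: accepted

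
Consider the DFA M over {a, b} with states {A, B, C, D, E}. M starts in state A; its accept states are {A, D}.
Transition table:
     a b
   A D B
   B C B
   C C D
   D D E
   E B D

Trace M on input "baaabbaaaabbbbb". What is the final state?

D

A --b--> B
B --a--> C
C --a--> C
C --a--> C
C --b--> D
D --b--> E
E --a--> B
B --a--> C
C --a--> C
C --a--> C
C --b--> D
D --b--> E
E --b--> D
D --b--> E
E --b--> D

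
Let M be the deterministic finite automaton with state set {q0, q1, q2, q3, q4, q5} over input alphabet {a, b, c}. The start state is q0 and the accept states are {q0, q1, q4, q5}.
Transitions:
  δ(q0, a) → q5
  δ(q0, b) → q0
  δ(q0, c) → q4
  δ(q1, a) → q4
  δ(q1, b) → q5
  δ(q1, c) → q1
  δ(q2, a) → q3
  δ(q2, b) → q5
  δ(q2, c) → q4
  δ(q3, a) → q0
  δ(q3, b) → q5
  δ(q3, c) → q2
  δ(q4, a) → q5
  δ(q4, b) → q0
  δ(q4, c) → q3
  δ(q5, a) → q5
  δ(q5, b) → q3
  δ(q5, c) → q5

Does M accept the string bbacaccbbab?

rejected

q0 --b--> q0
q0 --b--> q0
q0 --a--> q5
q5 --c--> q5
q5 --a--> q5
q5 --c--> q5
q5 --c--> q5
q5 --b--> q3
q3 --b--> q5
q5 --a--> q5
q5 --b--> q3
End in state q3, which is not an accepting state.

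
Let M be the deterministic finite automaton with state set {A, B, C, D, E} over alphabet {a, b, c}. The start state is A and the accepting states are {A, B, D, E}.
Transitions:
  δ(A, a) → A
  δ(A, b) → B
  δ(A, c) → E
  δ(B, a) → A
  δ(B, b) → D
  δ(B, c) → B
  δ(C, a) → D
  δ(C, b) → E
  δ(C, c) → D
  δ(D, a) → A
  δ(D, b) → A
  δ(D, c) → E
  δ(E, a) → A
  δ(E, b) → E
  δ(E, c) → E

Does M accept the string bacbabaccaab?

A --b--> B
B --a--> A
A --c--> E
E --b--> E
E --a--> A
A --b--> B
B --a--> A
A --c--> E
E --c--> E
E --a--> A
A --a--> A
A --b--> B
End in state B, which is an accepting state.

accepted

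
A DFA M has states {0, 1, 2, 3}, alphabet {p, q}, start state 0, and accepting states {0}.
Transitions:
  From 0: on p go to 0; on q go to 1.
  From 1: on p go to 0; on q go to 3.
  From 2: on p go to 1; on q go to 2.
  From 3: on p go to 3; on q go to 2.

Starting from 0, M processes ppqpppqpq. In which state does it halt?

0 --p--> 0
0 --p--> 0
0 --q--> 1
1 --p--> 0
0 --p--> 0
0 --p--> 0
0 --q--> 1
1 --p--> 0
0 --q--> 1

1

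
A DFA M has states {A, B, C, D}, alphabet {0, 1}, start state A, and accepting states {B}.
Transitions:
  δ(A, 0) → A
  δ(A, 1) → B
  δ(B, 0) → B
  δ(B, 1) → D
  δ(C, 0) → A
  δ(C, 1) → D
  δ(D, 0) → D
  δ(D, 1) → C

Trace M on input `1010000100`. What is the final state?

A --1--> B
B --0--> B
B --1--> D
D --0--> D
D --0--> D
D --0--> D
D --0--> D
D --1--> C
C --0--> A
A --0--> A

A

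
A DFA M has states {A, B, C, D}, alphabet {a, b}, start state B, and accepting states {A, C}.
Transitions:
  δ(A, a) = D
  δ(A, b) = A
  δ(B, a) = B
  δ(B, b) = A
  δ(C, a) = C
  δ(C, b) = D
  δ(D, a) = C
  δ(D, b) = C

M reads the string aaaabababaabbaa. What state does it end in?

B --a--> B
B --a--> B
B --a--> B
B --a--> B
B --b--> A
A --a--> D
D --b--> C
C --a--> C
C --b--> D
D --a--> C
C --a--> C
C --b--> D
D --b--> C
C --a--> C
C --a--> C

C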